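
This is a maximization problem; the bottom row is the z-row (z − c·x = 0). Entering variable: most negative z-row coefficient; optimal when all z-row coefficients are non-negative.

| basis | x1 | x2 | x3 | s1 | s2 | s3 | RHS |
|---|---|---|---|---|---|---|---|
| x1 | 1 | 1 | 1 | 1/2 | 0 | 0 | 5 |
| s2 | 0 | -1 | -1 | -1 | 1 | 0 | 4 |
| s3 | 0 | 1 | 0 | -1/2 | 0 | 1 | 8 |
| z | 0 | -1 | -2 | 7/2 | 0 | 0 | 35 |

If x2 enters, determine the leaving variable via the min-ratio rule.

x1

Column x2 entries and ratios — x1: 5/1 = 5; s2: -1 ≤ 0, skip; s3: 8/1 = 8.
Smallest ratio is 5 in the row of x1, so x1 leaves.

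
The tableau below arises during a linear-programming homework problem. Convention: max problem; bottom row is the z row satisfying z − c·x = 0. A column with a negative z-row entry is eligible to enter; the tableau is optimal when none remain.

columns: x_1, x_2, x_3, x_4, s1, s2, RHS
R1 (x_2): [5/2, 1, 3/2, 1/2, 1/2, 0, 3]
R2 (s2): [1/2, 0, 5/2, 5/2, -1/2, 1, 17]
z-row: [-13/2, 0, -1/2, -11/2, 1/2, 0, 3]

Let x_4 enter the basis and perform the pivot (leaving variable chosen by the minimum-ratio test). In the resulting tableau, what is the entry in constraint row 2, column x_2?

Ratio test on column x_4 — row 1: 3/(1/2) = 6; row 2: 17/(5/2) = 34/5. Minimum is 6 at row 1 (x_2 leaves); pivot element 1/2.
Divide row 1 by 1/2; eliminate column x_4 from the other rows.
Row 2 update in column x_2: 0 − (5/2)·2 = -5.

-5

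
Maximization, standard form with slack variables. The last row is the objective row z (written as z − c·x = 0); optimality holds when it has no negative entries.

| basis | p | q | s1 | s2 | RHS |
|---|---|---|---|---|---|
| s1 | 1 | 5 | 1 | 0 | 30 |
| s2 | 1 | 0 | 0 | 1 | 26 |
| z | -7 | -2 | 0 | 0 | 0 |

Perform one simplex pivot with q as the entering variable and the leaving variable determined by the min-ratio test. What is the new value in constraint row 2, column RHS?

26

Ratio test on column q — row 1: 30/5 = 6; row 2: entry 0 ≤ 0. Minimum is 6 at row 1 (s1 leaves); pivot element 5.
Divide row 1 by 5; eliminate column q from the other rows.
Row 2 update in column RHS: 26 − 0·6 = 26.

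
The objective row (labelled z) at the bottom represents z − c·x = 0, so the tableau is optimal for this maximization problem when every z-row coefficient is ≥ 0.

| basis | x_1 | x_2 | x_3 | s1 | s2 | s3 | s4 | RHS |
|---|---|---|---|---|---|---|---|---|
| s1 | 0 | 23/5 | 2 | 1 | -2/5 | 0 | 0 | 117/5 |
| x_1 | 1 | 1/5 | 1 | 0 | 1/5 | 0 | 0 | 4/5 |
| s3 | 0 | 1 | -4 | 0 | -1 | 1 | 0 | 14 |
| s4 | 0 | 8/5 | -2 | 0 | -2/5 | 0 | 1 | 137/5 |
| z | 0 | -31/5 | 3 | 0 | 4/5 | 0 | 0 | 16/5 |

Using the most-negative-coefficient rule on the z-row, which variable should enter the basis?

x_2

Negative z-row entries: x_2: -31/5.
The most negative is -31/5 in column x_2, so x_2 enters.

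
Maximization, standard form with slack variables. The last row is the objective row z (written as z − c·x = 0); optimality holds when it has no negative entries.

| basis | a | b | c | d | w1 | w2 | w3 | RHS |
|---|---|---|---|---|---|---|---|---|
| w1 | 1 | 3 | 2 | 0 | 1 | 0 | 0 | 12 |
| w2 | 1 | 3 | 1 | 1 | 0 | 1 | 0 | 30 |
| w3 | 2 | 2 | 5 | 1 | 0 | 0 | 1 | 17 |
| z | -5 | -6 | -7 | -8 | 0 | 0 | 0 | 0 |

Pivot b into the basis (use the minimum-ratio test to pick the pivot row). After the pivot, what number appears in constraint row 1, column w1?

1/3

Ratio test on column b — row 1: 12/3 = 4; row 2: 30/3 = 10; row 3: 17/2 = 17/2. Minimum is 4 at row 1 (w1 leaves); pivot element 3.
Divide row 1 by 3; eliminate column b from the other rows.
In the new row 1, the w1 entry is the old entry divided by the pivot: 1/3 = 1/3.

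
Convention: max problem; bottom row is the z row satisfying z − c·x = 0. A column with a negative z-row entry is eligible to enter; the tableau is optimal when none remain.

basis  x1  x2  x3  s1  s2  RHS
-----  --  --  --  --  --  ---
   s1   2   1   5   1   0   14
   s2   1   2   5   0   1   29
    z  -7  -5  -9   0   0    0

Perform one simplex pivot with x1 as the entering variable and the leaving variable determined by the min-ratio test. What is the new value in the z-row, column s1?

Ratio test on column x1 — row 1: 14/2 = 7; row 2: 29/1 = 29. Minimum is 7 at row 1 (s1 leaves); pivot element 2.
Divide row 1 by 2; eliminate column x1 from the other rows.
z-row update in column s1: 0 − (-7)·(1/2) = 7/2.

7/2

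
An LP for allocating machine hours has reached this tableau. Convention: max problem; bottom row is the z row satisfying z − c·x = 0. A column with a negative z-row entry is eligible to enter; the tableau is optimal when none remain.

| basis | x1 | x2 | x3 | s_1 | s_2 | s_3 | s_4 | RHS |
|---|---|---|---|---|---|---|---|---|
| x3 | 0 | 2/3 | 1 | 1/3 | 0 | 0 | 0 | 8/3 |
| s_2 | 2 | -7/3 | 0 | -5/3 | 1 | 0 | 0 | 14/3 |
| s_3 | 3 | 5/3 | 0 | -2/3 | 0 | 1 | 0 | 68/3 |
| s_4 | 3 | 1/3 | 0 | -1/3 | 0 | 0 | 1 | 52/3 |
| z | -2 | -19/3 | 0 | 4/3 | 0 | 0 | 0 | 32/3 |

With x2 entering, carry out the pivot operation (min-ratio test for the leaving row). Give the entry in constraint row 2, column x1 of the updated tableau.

Ratio test on column x2 — row 1: (8/3)/(2/3) = 4; row 2: entry -7/3 ≤ 0; row 3: (68/3)/(5/3) = 68/5; row 4: (52/3)/(1/3) = 52. Minimum is 4 at row 1 (x3 leaves); pivot element 2/3.
Divide row 1 by 2/3; eliminate column x2 from the other rows.
Row 2 update in column x1: 2 − (-7/3)·0 = 2.

2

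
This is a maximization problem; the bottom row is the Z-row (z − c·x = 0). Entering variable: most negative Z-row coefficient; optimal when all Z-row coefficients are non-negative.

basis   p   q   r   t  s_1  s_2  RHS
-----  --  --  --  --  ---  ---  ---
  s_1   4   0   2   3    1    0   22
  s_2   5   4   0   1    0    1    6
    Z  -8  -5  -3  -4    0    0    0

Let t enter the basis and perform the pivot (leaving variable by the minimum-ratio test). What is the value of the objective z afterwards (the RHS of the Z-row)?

24

Ratio test on column t — row 1: 22/3 = 22/3; row 2: 6/1 = 6. Minimum is 6 at row 2 (s_2 leaves); pivot element 1.
Pivot on row 2; the Z-row RHS becomes 0 − (-4)·6 = 24.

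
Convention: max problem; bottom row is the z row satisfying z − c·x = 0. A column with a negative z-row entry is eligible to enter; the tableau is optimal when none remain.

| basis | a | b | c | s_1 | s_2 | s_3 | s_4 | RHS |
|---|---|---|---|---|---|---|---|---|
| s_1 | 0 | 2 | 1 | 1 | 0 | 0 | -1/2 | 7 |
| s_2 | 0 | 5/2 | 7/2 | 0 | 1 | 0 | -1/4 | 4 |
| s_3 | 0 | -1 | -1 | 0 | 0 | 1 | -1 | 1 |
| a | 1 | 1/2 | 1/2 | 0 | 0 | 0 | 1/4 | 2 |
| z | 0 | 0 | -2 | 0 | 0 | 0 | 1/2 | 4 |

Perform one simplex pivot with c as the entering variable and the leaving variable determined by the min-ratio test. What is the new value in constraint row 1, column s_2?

Ratio test on column c — row 1: 7/1 = 7; row 2: 4/(7/2) = 8/7; row 3: entry -1 ≤ 0; row 4: 2/(1/2) = 4. Minimum is 8/7 at row 2 (s_2 leaves); pivot element 7/2.
Divide row 2 by 7/2; eliminate column c from the other rows.
Row 1 update in column s_2: 0 − 1·(2/7) = -2/7.

-2/7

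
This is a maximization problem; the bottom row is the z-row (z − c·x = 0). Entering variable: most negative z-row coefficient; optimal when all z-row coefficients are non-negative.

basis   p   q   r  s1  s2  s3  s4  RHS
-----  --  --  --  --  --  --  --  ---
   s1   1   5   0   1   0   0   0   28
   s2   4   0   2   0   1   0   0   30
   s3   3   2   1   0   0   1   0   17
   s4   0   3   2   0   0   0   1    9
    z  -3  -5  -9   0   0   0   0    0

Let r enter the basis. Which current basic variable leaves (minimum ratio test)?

s4

Column r entries and ratios — s1: 0 ≤ 0, skip; s2: 30/2 = 15; s3: 17/1 = 17; s4: 9/2 = 9/2.
Smallest ratio is 9/2 in the row of s4, so s4 leaves.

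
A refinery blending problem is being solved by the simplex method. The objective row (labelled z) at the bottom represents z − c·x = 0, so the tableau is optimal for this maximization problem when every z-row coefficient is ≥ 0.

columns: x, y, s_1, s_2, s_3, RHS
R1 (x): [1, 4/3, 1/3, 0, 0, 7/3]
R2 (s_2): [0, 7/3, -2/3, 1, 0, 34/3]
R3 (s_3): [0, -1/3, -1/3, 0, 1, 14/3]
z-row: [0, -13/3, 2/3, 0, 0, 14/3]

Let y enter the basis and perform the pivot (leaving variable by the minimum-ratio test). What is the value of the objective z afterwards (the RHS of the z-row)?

49/4

Ratio test on column y — row 1: (7/3)/(4/3) = 7/4; row 2: (34/3)/(7/3) = 34/7; row 3: entry -1/3 ≤ 0. Minimum is 7/4 at row 1 (x leaves); pivot element 4/3.
Pivot on row 1; the z-row RHS becomes 14/3 − (-13/3)·(7/4) = 49/4.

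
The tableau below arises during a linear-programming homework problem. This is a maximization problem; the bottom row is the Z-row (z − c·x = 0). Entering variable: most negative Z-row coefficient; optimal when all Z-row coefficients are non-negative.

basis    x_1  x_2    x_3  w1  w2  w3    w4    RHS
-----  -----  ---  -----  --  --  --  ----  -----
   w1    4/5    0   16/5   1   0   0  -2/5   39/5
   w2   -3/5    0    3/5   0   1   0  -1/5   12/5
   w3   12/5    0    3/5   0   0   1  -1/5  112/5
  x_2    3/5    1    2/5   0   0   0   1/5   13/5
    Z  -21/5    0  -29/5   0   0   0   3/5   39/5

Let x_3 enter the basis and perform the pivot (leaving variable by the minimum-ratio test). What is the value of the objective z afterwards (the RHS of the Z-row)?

351/16

Ratio test on column x_3 — row 1: (39/5)/(16/5) = 39/16; row 2: (12/5)/(3/5) = 4; row 3: (112/5)/(3/5) = 112/3; row 4: (13/5)/(2/5) = 13/2. Minimum is 39/16 at row 1 (w1 leaves); pivot element 16/5.
Pivot on row 1; the Z-row RHS becomes 39/5 − (-29/5)·(39/16) = 351/16.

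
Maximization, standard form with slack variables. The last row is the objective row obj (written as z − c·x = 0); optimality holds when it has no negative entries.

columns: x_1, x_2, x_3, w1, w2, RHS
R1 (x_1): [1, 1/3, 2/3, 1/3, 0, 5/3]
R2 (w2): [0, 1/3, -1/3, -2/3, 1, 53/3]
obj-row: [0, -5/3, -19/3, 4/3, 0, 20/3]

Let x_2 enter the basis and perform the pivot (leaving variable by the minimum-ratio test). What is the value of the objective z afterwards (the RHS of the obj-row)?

15

Ratio test on column x_2 — row 1: (5/3)/(1/3) = 5; row 2: (53/3)/(1/3) = 53. Minimum is 5 at row 1 (x_1 leaves); pivot element 1/3.
Pivot on row 1; the obj-row RHS becomes 20/3 − (-5/3)·5 = 15.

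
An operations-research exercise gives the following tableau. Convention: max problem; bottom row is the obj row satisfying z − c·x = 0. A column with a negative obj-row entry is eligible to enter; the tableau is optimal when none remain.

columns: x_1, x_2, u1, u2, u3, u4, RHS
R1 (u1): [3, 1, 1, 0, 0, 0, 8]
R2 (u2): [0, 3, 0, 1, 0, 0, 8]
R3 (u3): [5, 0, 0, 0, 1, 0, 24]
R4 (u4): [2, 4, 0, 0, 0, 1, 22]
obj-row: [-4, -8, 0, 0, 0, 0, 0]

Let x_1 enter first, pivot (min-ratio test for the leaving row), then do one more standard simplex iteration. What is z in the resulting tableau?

Ratio test on column x_1 — row 1: 8/3 = 8/3; row 2: entry 0 ≤ 0; row 3: 24/5 = 24/5; row 4: 22/2 = 11. Minimum is 8/3 at row 1 (u1 leaves); pivot element 3.
Pivot on row 1; the obj-row RHS becomes 0 − (-4)·(8/3) = 32/3.
Next entering variable (most negative obj-row entry -20/3): x_2.
Ratio test on column x_2 — row 1: (8/3)/(1/3) = 8; row 2: 8/3 = 8/3; row 3: entry -5/3 ≤ 0; row 4: (50/3)/(10/3) = 5. Minimum is 8/3 at row 2 (u2 leaves); pivot element 3.
After the second pivot the obj-row RHS is 32/3 − (-20/3)·(8/3) = 256/9.

256/9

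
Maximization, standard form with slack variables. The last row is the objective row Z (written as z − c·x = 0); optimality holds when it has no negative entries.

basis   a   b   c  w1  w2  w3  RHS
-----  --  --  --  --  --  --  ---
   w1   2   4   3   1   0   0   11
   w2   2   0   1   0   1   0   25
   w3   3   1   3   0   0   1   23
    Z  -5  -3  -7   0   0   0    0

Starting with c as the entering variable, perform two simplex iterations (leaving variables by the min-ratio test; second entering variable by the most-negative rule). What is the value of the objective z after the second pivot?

55/2

Ratio test on column c — row 1: 11/3 = 11/3; row 2: 25/1 = 25; row 3: 23/3 = 23/3. Minimum is 11/3 at row 1 (w1 leaves); pivot element 3.
Pivot on row 1; the Z-row RHS becomes 0 − (-7)·(11/3) = 77/3.
Next entering variable (most negative Z-row entry -1/3): a.
Ratio test on column a — row 1: (11/3)/(2/3) = 11/2; row 2: (64/3)/(4/3) = 16; row 3: 12/1 = 12. Minimum is 11/2 at row 1 (c leaves); pivot element 2/3.
After the second pivot the Z-row RHS is 77/3 − (-1/3)·(11/2) = 55/2.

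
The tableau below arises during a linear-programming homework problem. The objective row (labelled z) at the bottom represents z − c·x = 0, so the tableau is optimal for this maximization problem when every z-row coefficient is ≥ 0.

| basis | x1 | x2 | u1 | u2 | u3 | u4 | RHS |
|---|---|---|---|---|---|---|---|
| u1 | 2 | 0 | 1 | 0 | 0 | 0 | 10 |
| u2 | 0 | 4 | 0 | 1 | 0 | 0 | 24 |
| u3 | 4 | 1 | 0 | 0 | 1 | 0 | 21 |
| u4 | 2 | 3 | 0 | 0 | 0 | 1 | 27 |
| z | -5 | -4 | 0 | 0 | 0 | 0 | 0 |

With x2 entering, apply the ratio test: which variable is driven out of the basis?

Column x2 entries and ratios — u1: 0 ≤ 0, skip; u2: 24/4 = 6; u3: 21/1 = 21; u4: 27/3 = 9.
Smallest ratio is 6 in the row of u2, so u2 leaves.

u2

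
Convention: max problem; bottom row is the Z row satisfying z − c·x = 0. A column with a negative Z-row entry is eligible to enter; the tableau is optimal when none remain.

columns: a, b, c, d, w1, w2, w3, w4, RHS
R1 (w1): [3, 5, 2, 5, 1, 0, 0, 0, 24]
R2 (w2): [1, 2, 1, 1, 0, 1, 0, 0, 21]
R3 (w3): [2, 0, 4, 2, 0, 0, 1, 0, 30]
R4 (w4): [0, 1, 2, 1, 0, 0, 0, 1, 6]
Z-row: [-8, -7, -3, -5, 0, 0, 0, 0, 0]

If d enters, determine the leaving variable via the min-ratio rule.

Column d entries and ratios — w1: 24/5 = 24/5; w2: 21/1 = 21; w3: 30/2 = 15; w4: 6/1 = 6.
Smallest ratio is 24/5 in the row of w1, so w1 leaves.

w1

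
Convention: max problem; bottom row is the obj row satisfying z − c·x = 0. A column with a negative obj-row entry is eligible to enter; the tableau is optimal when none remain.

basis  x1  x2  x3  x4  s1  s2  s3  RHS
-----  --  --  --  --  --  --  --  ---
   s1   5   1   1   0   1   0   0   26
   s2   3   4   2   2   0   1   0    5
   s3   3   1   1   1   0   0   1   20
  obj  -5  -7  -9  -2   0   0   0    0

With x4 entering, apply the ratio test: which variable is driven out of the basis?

s2

Column x4 entries and ratios — s1: 0 ≤ 0, skip; s2: 5/2 = 5/2; s3: 20/1 = 20.
Smallest ratio is 5/2 in the row of s2, so s2 leaves.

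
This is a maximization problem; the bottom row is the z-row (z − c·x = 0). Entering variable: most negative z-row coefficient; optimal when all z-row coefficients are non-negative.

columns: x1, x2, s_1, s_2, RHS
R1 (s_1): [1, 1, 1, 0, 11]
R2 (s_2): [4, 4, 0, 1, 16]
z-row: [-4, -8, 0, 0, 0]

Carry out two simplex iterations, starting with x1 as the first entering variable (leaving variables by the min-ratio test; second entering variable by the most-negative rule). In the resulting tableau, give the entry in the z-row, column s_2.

2

Ratio test on column x1 — row 1: 11/1 = 11; row 2: 16/4 = 4. Minimum is 4 at row 2 (s_2 leaves); pivot element 4.
Divide row 2 by 4; eliminate column x1 from the other rows.
Second iteration: most negative z-row entry is -4 in column x2, so x2 enters.
Ratio test on column x2 — row 1: entry 0 ≤ 0; row 2: 4/1 = 4. Minimum is 4 at row 2 (x1 leaves); pivot element 1.
Divide row 2 by 1; eliminate column x2 from the other rows.
After both pivots, the entry at the z-row, column s_2 is 2.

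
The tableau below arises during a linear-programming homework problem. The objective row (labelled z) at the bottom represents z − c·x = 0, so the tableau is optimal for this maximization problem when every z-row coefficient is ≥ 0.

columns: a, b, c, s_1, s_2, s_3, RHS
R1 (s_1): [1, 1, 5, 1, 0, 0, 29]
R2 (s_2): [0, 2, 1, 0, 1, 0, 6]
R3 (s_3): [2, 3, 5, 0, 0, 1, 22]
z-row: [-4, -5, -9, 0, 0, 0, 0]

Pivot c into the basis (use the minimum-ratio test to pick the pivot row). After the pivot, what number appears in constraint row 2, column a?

-2/5

Ratio test on column c — row 1: 29/5 = 29/5; row 2: 6/1 = 6; row 3: 22/5 = 22/5. Minimum is 22/5 at row 3 (s_3 leaves); pivot element 5.
Divide row 3 by 5; eliminate column c from the other rows.
Row 2 update in column a: 0 − 1·(2/5) = -2/5.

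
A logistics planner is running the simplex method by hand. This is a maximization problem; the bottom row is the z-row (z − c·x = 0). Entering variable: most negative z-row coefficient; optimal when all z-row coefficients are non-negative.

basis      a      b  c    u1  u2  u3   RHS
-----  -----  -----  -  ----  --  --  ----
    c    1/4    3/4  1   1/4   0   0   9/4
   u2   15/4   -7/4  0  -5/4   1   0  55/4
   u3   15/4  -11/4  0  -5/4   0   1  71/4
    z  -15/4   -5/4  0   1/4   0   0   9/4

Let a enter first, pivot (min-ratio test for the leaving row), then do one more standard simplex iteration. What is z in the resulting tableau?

Ratio test on column a — row 1: (9/4)/(1/4) = 9; row 2: (55/4)/(15/4) = 11/3; row 3: (71/4)/(15/4) = 71/15. Minimum is 11/3 at row 2 (u2 leaves); pivot element 15/4.
Pivot on row 2; the z-row RHS becomes 9/4 − (-15/4)·(11/3) = 16.
Next entering variable (most negative z-row entry -3): b.
Ratio test on column b — row 1: (4/3)/(13/15) = 20/13; row 2: entry -7/15 ≤ 0; row 3: entry -1 ≤ 0. Minimum is 20/13 at row 1 (c leaves); pivot element 13/15.
After the second pivot the z-row RHS is 16 − (-3)·(20/13) = 268/13.

268/13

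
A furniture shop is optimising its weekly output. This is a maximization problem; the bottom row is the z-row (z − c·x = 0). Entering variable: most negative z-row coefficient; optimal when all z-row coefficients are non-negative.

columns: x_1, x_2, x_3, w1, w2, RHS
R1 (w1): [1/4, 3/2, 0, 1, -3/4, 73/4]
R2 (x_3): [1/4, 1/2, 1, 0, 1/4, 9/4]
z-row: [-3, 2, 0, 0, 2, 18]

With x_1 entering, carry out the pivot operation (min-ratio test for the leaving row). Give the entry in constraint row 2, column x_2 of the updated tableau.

2

Ratio test on column x_1 — row 1: (73/4)/(1/4) = 73; row 2: (9/4)/(1/4) = 9. Minimum is 9 at row 2 (x_3 leaves); pivot element 1/4.
Divide row 2 by 1/4; eliminate column x_1 from the other rows.
In the new row 2, the x_2 entry is the old entry divided by the pivot: (1/2)/(1/4) = 2.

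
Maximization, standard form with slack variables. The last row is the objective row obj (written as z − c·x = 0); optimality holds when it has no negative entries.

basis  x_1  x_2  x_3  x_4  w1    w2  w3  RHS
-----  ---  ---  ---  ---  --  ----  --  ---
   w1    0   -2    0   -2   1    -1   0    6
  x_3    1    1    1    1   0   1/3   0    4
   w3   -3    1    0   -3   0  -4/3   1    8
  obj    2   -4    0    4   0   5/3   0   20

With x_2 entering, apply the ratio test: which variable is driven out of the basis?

Column x_2 entries and ratios — w1: -2 ≤ 0, skip; x_3: 4/1 = 4; w3: 8/1 = 8.
Smallest ratio is 4 in the row of x_3, so x_3 leaves.

x_3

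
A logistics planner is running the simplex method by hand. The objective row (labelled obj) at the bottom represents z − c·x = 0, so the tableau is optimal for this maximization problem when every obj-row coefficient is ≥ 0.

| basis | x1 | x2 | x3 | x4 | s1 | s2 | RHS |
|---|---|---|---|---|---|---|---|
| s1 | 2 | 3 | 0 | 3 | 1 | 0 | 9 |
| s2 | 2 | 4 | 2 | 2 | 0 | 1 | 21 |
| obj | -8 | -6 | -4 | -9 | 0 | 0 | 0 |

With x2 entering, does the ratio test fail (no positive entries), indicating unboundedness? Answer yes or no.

no

Column x2 has positive entries in row(s) 1, 2, so the ratio test bounds it — not unbounded.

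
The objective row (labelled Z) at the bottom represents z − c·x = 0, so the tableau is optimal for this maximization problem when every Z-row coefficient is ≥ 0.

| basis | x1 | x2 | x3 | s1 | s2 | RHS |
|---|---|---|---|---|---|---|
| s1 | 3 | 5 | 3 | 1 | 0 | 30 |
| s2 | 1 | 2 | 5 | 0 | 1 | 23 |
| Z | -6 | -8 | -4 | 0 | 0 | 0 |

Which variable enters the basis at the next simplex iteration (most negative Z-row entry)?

x2

Negative Z-row entries: x1: -6, x2: -8, x3: -4.
The most negative is -8 in column x2, so x2 enters.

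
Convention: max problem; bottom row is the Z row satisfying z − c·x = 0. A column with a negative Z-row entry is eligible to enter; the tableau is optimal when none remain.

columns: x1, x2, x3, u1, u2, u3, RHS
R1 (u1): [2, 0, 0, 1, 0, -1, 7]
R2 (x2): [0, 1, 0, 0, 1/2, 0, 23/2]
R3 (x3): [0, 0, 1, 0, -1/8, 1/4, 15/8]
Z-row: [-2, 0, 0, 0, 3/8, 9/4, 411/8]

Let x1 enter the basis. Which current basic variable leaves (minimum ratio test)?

Column x1 entries and ratios — u1: 7/2 = 7/2; x2: 0 ≤ 0, skip; x3: 0 ≤ 0, skip.
Smallest ratio is 7/2 in the row of u1, so u1 leaves.

u1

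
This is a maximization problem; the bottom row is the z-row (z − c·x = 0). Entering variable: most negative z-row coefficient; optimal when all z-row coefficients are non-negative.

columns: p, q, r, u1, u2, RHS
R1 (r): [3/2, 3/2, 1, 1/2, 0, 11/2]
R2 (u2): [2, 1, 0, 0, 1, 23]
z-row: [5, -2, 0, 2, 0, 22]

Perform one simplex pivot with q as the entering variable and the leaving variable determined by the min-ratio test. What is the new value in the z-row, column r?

4/3

Ratio test on column q — row 1: (11/2)/(3/2) = 11/3; row 2: 23/1 = 23. Minimum is 11/3 at row 1 (r leaves); pivot element 3/2.
Divide row 1 by 3/2; eliminate column q from the other rows.
z-row update in column r: 0 − (-2)·(2/3) = 4/3.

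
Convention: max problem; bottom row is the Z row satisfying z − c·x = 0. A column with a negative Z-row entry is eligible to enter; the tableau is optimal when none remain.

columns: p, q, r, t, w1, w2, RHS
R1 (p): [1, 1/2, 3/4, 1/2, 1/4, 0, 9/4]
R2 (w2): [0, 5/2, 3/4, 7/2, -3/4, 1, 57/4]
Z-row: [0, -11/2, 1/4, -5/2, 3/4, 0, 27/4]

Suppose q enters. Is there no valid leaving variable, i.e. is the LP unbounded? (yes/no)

Column q has positive entries in row(s) 1, 2, so the ratio test bounds it — not unbounded.

no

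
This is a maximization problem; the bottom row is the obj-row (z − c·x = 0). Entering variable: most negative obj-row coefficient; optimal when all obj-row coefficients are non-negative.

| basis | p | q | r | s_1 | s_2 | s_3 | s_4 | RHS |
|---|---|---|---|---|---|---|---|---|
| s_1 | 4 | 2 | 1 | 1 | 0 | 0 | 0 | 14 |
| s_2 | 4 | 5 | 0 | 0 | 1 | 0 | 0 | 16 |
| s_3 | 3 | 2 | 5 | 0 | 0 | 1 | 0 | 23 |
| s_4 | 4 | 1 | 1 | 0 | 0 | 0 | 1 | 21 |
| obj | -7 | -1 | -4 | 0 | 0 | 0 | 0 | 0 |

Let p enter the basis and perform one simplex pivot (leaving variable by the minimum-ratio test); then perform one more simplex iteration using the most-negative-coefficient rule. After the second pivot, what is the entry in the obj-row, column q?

47/17

Ratio test on column p — row 1: 14/4 = 7/2; row 2: 16/4 = 4; row 3: 23/3 = 23/3; row 4: 21/4 = 21/4. Minimum is 7/2 at row 1 (s_1 leaves); pivot element 4.
Divide row 1 by 4; eliminate column p from the other rows.
Second iteration: most negative obj-row entry is -9/4 in column r, so r enters.
Ratio test on column r — row 1: (7/2)/(1/4) = 14; row 2: entry -1 ≤ 0; row 3: (25/2)/(17/4) = 50/17; row 4: entry 0 ≤ 0. Minimum is 50/17 at row 3 (s_3 leaves); pivot element 17/4.
Divide row 3 by 17/4; eliminate column r from the other rows.
After both pivots, the entry at the obj-row, column q is 47/17.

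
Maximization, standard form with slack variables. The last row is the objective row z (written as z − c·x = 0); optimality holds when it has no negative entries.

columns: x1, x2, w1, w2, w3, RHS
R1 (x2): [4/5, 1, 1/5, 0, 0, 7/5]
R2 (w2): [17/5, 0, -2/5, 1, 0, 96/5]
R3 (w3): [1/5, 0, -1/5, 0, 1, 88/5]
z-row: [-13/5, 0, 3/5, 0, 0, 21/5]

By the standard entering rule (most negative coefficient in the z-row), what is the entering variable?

x1

Negative z-row entries: x1: -13/5.
The most negative is -13/5 in column x1, so x1 enters.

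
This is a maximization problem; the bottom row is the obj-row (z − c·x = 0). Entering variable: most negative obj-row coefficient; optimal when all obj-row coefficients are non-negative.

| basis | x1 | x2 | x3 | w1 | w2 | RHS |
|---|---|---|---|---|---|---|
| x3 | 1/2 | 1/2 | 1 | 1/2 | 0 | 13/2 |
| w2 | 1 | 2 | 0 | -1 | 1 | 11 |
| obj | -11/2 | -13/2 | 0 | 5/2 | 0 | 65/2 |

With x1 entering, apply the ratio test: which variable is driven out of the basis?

Column x1 entries and ratios — x3: (13/2)/(1/2) = 13; w2: 11/1 = 11.
Smallest ratio is 11 in the row of w2, so w2 leaves.

w2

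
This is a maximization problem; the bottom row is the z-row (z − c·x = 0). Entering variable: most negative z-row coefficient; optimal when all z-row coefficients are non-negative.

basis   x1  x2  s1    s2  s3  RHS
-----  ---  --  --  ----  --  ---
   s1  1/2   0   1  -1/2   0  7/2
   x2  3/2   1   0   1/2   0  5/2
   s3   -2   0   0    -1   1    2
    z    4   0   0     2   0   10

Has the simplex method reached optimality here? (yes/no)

yes

Every z-row coefficient is ≥ 0, so the tableau is optimal.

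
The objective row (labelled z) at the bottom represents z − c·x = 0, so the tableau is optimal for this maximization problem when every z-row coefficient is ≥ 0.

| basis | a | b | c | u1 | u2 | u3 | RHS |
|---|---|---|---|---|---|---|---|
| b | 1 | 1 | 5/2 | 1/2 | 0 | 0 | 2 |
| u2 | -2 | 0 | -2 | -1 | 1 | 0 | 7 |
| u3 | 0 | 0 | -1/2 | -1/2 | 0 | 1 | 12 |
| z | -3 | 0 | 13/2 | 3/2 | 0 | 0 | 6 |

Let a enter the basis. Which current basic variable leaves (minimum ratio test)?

Column a entries and ratios — b: 2/1 = 2; u2: -2 ≤ 0, skip; u3: 0 ≤ 0, skip.
Smallest ratio is 2 in the row of b, so b leaves.

b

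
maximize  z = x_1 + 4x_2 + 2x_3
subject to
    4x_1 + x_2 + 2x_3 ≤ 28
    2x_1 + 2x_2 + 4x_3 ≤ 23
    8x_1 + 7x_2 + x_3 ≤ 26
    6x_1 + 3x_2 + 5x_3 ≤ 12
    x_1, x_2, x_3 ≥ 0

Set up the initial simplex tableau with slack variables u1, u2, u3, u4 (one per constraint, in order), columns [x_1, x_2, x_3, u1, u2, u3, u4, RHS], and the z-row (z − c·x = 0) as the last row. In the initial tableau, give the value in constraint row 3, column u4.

Slack u4 belongs to constraint 4; its column is the unit vector e_4, so the entry in row 3 is 0.

0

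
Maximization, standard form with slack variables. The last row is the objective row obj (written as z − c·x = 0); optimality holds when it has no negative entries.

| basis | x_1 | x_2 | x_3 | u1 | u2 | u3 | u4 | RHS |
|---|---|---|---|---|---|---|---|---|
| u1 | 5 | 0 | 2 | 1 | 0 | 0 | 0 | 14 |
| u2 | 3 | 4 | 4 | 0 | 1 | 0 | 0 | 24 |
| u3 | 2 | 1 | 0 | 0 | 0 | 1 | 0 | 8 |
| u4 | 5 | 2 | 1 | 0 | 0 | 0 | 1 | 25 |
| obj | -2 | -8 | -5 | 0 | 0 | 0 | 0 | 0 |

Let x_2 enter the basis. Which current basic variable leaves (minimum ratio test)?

u2

Column x_2 entries and ratios — u1: 0 ≤ 0, skip; u2: 24/4 = 6; u3: 8/1 = 8; u4: 25/2 = 25/2.
Smallest ratio is 6 in the row of u2, so u2 leaves.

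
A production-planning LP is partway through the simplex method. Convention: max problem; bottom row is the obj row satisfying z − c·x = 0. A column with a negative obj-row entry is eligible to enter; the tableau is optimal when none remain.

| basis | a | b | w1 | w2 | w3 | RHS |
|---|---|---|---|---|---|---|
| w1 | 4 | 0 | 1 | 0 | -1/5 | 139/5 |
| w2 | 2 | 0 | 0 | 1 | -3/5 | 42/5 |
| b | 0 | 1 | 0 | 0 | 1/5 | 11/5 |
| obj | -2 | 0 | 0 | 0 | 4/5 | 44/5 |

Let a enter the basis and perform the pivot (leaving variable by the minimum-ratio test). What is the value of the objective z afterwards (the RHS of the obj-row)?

86/5

Ratio test on column a — row 1: (139/5)/4 = 139/20; row 2: (42/5)/2 = 21/5; row 3: entry 0 ≤ 0. Minimum is 21/5 at row 2 (w2 leaves); pivot element 2.
Pivot on row 2; the obj-row RHS becomes 44/5 − (-2)·(21/5) = 86/5.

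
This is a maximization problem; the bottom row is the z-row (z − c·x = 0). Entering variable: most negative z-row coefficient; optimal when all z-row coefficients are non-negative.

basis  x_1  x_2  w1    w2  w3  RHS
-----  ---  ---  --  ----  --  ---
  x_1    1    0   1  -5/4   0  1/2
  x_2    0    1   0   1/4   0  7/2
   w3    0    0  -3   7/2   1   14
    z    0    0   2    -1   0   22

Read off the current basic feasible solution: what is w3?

w3 is basic (row 3); its value is the RHS of that row, 14.

14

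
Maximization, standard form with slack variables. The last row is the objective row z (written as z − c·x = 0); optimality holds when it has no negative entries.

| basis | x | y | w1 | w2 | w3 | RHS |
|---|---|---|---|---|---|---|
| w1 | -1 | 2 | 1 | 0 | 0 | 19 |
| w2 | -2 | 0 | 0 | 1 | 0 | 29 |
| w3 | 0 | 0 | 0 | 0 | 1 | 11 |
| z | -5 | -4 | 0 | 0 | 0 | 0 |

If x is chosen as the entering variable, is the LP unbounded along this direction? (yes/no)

yes

Every constraint-row entry in column x is ≤ 0, so increasing x is unbounded.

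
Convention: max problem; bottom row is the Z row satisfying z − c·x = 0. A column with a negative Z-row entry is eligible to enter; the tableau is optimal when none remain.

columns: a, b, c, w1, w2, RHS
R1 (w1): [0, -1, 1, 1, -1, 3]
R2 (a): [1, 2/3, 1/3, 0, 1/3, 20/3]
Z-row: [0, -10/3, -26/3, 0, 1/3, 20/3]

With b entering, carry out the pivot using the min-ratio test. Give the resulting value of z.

Ratio test on column b — row 1: entry -1 ≤ 0; row 2: (20/3)/(2/3) = 10. Minimum is 10 at row 2 (a leaves); pivot element 2/3.
Pivot on row 2; the Z-row RHS becomes 20/3 − (-10/3)·10 = 40.

40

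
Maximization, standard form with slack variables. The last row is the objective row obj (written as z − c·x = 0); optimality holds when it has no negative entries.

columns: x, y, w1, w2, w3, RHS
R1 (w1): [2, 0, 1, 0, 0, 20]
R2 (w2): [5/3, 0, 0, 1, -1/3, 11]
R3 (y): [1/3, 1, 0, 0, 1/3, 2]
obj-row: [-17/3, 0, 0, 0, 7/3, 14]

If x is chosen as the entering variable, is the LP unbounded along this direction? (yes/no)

no

Column x has positive entries in row(s) 1, 2, 3, so the ratio test bounds it — not unbounded.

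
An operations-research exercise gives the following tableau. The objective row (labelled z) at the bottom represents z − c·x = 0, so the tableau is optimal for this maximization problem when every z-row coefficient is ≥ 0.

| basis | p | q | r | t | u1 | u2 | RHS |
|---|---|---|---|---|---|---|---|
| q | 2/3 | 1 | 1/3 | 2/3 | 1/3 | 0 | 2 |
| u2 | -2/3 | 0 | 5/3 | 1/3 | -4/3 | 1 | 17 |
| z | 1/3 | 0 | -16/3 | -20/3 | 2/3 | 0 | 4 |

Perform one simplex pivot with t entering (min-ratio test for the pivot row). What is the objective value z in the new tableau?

Ratio test on column t — row 1: 2/(2/3) = 3; row 2: 17/(1/3) = 51. Minimum is 3 at row 1 (q leaves); pivot element 2/3.
Pivot on row 1; the z-row RHS becomes 4 − (-20/3)·3 = 24.

24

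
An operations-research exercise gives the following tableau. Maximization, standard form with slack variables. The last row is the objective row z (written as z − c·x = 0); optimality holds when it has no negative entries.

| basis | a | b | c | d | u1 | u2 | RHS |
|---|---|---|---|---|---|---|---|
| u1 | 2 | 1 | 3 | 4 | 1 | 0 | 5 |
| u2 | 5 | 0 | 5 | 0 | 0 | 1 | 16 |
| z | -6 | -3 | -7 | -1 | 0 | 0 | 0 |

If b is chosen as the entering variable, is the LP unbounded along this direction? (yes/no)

Column b has positive entries in row(s) 1, so the ratio test bounds it — not unbounded.

no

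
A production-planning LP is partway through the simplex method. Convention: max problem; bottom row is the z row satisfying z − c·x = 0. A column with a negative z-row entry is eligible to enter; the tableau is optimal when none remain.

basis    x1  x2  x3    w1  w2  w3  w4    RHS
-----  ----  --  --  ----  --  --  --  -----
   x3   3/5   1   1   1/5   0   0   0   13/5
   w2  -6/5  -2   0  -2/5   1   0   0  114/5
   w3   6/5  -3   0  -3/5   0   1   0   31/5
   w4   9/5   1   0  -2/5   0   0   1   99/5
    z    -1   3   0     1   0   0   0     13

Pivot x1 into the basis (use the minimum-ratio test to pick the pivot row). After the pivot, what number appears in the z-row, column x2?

Ratio test on column x1 — row 1: (13/5)/(3/5) = 13/3; row 2: entry -6/5 ≤ 0; row 3: (31/5)/(6/5) = 31/6; row 4: (99/5)/(9/5) = 11. Minimum is 13/3 at row 1 (x3 leaves); pivot element 3/5.
Divide row 1 by 3/5; eliminate column x1 from the other rows.
z-row update in column x2: 3 − (-1)·(5/3) = 14/3.

14/3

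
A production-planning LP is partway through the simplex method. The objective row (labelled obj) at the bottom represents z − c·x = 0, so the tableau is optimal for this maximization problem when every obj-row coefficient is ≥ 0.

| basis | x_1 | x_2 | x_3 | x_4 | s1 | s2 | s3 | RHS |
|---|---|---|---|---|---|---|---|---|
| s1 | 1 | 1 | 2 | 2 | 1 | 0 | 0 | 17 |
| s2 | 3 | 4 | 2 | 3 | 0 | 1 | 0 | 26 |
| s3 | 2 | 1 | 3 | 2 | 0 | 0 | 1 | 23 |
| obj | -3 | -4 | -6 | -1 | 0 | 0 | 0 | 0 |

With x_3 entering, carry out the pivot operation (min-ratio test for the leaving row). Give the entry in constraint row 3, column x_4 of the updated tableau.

Ratio test on column x_3 — row 1: 17/2 = 17/2; row 2: 26/2 = 13; row 3: 23/3 = 23/3. Minimum is 23/3 at row 3 (s3 leaves); pivot element 3.
Divide row 3 by 3; eliminate column x_3 from the other rows.
In the new row 3, the x_4 entry is the old entry divided by the pivot: 2/3 = 2/3.

2/3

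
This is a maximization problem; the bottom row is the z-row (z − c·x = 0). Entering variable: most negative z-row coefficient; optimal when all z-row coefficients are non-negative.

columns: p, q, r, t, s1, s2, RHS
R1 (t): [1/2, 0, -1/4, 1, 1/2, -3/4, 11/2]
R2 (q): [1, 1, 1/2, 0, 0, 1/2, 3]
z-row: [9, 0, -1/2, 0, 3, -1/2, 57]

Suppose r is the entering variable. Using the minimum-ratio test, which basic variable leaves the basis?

Column r entries and ratios — t: -1/4 ≤ 0, skip; q: 3/(1/2) = 6.
Smallest ratio is 6 in the row of q, so q leaves.

q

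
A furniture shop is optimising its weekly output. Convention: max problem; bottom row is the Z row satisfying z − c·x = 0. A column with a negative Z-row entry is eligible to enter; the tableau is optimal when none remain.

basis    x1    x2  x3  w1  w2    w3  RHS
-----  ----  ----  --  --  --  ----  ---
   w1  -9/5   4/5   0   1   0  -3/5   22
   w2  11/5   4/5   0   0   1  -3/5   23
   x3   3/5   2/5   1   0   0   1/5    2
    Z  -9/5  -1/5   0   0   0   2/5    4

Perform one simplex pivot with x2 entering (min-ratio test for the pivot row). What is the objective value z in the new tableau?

Ratio test on column x2 — row 1: 22/(4/5) = 55/2; row 2: 23/(4/5) = 115/4; row 3: 2/(2/5) = 5. Minimum is 5 at row 3 (x3 leaves); pivot element 2/5.
Pivot on row 3; the Z-row RHS becomes 4 − (-1/5)·5 = 5.

5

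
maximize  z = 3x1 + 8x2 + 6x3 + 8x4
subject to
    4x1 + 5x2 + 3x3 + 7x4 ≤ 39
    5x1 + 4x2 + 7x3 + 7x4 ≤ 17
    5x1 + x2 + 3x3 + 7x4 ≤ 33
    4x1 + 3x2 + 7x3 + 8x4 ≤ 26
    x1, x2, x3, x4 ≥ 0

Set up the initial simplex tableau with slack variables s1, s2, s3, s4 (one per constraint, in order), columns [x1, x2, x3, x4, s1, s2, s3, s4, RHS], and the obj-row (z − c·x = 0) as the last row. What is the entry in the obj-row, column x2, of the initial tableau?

-8

The obj-row carries the negated objective coefficients: the x2 entry is -8.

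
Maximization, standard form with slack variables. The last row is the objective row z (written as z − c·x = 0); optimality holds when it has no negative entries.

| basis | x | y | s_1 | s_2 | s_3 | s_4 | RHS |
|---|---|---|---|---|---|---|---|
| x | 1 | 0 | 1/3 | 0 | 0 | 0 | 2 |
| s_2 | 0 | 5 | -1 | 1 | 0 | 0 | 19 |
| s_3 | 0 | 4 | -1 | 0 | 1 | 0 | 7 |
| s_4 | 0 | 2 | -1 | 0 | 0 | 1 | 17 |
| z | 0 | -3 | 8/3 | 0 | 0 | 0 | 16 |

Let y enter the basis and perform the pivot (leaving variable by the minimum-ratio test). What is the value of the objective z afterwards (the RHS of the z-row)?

Ratio test on column y — row 1: entry 0 ≤ 0; row 2: 19/5 = 19/5; row 3: 7/4 = 7/4; row 4: 17/2 = 17/2. Minimum is 7/4 at row 3 (s_3 leaves); pivot element 4.
Pivot on row 3; the z-row RHS becomes 16 − (-3)·(7/4) = 85/4.

85/4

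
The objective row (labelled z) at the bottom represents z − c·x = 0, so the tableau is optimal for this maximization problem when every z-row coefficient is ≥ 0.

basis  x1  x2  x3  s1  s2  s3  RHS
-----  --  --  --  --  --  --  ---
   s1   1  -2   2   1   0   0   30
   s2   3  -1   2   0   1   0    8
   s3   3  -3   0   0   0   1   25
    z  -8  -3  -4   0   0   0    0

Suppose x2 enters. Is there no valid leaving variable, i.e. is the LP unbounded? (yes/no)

yes

Every constraint-row entry in column x2 is ≤ 0, so increasing x2 is unbounded.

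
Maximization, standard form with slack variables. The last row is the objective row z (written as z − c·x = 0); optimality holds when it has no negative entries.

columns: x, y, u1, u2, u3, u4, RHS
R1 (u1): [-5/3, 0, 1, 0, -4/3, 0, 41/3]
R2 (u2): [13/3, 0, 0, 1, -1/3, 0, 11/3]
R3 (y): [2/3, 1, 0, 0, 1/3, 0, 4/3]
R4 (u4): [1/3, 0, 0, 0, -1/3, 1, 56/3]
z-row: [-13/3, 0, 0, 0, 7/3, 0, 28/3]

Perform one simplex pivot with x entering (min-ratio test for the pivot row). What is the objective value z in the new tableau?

Ratio test on column x — row 1: entry -5/3 ≤ 0; row 2: (11/3)/(13/3) = 11/13; row 3: (4/3)/(2/3) = 2; row 4: (56/3)/(1/3) = 56. Minimum is 11/13 at row 2 (u2 leaves); pivot element 13/3.
Pivot on row 2; the z-row RHS becomes 28/3 − (-13/3)·(11/13) = 13.

13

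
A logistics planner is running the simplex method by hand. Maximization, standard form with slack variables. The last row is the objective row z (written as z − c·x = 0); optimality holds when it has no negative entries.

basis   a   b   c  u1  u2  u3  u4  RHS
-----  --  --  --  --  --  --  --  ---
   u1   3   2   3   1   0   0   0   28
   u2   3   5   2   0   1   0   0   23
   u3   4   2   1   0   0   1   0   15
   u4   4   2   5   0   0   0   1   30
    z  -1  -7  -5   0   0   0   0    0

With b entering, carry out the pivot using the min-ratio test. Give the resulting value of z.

Ratio test on column b — row 1: 28/2 = 14; row 2: 23/5 = 23/5; row 3: 15/2 = 15/2; row 4: 30/2 = 15. Minimum is 23/5 at row 2 (u2 leaves); pivot element 5.
Pivot on row 2; the z-row RHS becomes 0 − (-7)·(23/5) = 161/5.

161/5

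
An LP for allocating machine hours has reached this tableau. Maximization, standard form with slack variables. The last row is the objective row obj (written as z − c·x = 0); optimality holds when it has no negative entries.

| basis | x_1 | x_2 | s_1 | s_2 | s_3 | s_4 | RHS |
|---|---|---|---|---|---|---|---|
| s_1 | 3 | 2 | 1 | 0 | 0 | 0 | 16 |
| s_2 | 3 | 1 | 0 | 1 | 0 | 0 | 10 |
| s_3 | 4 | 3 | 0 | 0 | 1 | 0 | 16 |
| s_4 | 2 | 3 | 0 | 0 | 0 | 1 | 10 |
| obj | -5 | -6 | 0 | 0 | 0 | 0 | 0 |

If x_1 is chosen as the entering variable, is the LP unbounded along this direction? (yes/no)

Column x_1 has positive entries in row(s) 1, 2, 3, 4, so the ratio test bounds it — not unbounded.

no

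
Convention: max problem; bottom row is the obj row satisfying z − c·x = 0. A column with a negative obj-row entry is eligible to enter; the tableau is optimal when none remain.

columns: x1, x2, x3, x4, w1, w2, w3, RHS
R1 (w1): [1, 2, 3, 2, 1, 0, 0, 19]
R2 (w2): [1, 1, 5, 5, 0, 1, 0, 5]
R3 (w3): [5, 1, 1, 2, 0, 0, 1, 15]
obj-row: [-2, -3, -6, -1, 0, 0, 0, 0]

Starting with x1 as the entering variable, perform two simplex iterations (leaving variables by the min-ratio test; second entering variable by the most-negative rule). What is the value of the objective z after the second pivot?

25/3

Ratio test on column x1 — row 1: 19/1 = 19; row 2: 5/1 = 5; row 3: 15/5 = 3. Minimum is 3 at row 3 (w3 leaves); pivot element 5.
Pivot on row 3; the obj-row RHS becomes 0 − (-2)·3 = 6.
Next entering variable (most negative obj-row entry -28/5): x3.
Ratio test on column x3 — row 1: 16/(14/5) = 40/7; row 2: 2/(24/5) = 5/12; row 3: 3/(1/5) = 15. Minimum is 5/12 at row 2 (w2 leaves); pivot element 24/5.
After the second pivot the obj-row RHS is 6 − (-28/5)·(5/12) = 25/3.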